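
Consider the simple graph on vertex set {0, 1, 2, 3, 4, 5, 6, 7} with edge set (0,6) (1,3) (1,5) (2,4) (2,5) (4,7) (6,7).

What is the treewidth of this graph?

A width-1 tree decomposition is:
Bags: B1 = {0, 6}  B2 = {6, 7}  B3 = {4, 7}  B4 = {2, 4}  B5 = {2, 5}  B6 = {1, 5}  B7 = {1, 3}
Tree: B1–B2, B2–B3, B3–B4, B4–B5, B5–B6, B6–B7
Each bag holds 2 vertices, so the decomposition has width 1, which upper-bounds the treewidth. Since G has at least one edge (e.g. 0–6), it is not an edgeless graph, so tw(G) ≥ 1. Therefore the treewidth is 1.

1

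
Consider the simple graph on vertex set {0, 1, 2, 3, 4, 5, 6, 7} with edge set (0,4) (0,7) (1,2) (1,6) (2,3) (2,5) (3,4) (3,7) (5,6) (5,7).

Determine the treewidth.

A width-2 tree decomposition is:
Bags: B1 = {0, 4, 7}  B2 = {3, 4, 7}  B3 = {3, 5, 7}  B4 = {2, 3, 5}  B5 = {2, 5, 6}  B6 = {1, 2, 6}
Tree: B1–B2, B2–B3, B3–B4, B4–B5, B5–B6
Each bag holds 3 vertices, so the decomposition has width 2, which upper-bounds the treewidth. Since 0–4–3–7–0 is a cycle in G, G is not acyclic. Forests are exactly the graphs of treewidth ≤ 1, so tw(G) ≥ 2. Combining the bounds, tw(G) = 2.

2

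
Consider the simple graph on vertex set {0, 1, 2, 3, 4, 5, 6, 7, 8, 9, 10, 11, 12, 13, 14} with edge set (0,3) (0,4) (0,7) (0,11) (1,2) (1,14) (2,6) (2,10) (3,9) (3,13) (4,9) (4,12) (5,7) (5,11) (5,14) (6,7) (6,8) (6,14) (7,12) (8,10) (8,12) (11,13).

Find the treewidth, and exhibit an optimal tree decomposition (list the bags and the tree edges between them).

Treewidth 3.
One optimal decomposition is:
Bags: B1 = {1, 2, 10, 14}  B2 = {2, 6, 10, 14}  B3 = {6, 8, 10, 14}  B4 = {5, 6, 8, 14}  B5 = {5, 6, 7, 8}  B6 = {5, 7, 8, 12}  B7 = {5, 7, 11, 12}  B8 = {0, 7, 11, 12}  B9 = {0, 4, 11, 12}  B10 = {0, 4, 11, 13}  B11 = {0, 3, 4, 13}  B12 = {3, 4, 9, 13}
Tree: B1–B2, B2–B3, B3–B4, B4–B5, B5–B6, B6–B7, B7–B8, B8–B9, B9–B10, B10–B11, B11–B12

Each bag holds 4 vertices, so the decomposition has width 3, which upper-bounds the treewidth. For the lower bound: the 4 vertex sets {1,2,10}, {14}, {6}, {5,7,8,12} are disjoint, each induces a connected subgraph, and every pair is joined by at least one edge of G. Contracting each set to a single vertex therefore yields K_{4} as a minor, and since treewidth is minor-monotone, tw(G) ≥ tw(K_{4}) = 3. Hence tw(G) = 3 exactly.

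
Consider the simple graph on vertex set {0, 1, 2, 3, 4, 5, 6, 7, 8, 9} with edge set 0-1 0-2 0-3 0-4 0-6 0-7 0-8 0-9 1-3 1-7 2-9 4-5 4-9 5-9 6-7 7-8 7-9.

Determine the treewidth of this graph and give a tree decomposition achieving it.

Treewidth 2.
One optimal decomposition is:
Bags: B1 = {0, 1, 7}  B2 = {0, 7, 9}  B3 = {0, 7, 8}  B4 = {0, 6, 7}  B5 = {0, 4, 9}  B6 = {0, 2, 9}  B7 = {4, 5, 9}  B8 = {0, 1, 3}
Tree: B1–B2, B2–B3, B1–B4, B2–B5, B5–B6, B5–B7, B1–B8

Every bag has size at most 3, so the width is 3 − 1 = 2 and tw(G) ≤ 2. For the lower bound, the 3 vertices {0, 2, 9} are pairwise adjacent, and any tree decomposition puts a clique entirely inside one bag — forcing width ≥ 2. Hence tw(G) = 2 exactly.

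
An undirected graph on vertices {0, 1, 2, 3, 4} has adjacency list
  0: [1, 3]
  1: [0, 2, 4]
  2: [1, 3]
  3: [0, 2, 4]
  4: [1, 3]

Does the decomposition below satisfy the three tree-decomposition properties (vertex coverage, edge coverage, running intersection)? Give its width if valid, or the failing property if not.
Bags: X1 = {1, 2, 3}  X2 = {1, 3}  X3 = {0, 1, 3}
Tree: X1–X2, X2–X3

No — vertex 4 appears in no bag.

A tree decomposition must satisfy three properties: every vertex lies in some bag; for every edge, both endpoints lie together in some bag; and for every vertex, the bags containing it form a connected subtree. Here vertex 4 appears in no bag, so the decomposition is invalid.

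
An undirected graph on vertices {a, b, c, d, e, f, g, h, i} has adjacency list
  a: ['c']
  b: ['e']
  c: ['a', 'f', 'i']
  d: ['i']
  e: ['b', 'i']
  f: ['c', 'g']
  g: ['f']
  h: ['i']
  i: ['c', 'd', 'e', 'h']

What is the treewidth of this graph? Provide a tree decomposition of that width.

Treewidth 1.
One such decomposition:
Bags: B1 = {c, i}  B2 = {e, i}  B3 = {c, f}  B4 = {h, i}  B5 = {d, i}  B6 = {f, g}  B7 = {a, c}  B8 = {b, e}
Tree: B1–B2, B1–B3, B1–B4, B4–B5, B3–B6, B1–B7, B2–B8

Each bag holds 2 vertices, so the decomposition has width 1, which upper-bounds the treewidth. Since G has at least one edge (e.g. i–c), it is not an edgeless graph, so tw(G) ≥ 1. Combining the bounds, tw(G) = 1.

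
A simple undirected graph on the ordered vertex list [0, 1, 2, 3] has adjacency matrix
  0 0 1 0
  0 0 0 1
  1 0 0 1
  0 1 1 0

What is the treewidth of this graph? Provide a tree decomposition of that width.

The largest bag has 2 vertices, giving width 1; this decomposition certifies tw(G) ≤ 1. Since G has at least one edge (e.g. 3–2), it is not an edgeless graph, so tw(G) ≥ 1. Hence tw(G) = 1 exactly.

Treewidth 1.
One optimal decomposition is:
Bags: B1 = {2, 3}  B2 = {0, 2}  B3 = {1, 3}
Tree: B1–B2, B1–B3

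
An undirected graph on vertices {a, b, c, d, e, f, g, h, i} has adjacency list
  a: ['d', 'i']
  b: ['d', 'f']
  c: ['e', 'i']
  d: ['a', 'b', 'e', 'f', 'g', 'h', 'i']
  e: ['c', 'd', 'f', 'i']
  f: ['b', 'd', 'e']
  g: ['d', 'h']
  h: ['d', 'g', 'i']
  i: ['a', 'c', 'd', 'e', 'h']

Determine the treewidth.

A width-2 tree decomposition is:
Bags: B1 = {d, e, i}  B2 = {a, d, i}  B3 = {d, h, i}  B4 = {d, e, f}  B5 = {b, d, f}  B6 = {c, e, i}  B7 = {d, g, h}
Tree: B1–B2, B1–B3, B1–B4, B4–B5, B1–B6, B3–B7
Every bag has size at most 3, so the width is 3 − 1 = 2 and tw(G) ≤ 2. Conversely, {d, g, h} is a clique of size 3, and the vertices of any clique must share a bag in every tree decomposition; so some bag has ≥ 3 vertices and tw(G) ≥ 2. Hence tw(G) = 2 exactly.

2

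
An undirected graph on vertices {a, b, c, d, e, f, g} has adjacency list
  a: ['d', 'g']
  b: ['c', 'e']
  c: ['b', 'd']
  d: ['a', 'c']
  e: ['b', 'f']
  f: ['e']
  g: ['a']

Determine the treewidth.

A width-1 tree decomposition is:
Bags: B1 = {a, g}  B2 = {a, d}  B3 = {c, d}  B4 = {b, c}  B5 = {b, e}  B6 = {e, f}
Tree: B1–B2, B2–B3, B3–B4, B4–B5, B5–B6
Each bag holds 2 vertices, so the decomposition has width 1, which upper-bounds the treewidth. Any graph with an edge has treewidth ≥ 1, and G has the edge g–a. Therefore the treewidth is 1.

1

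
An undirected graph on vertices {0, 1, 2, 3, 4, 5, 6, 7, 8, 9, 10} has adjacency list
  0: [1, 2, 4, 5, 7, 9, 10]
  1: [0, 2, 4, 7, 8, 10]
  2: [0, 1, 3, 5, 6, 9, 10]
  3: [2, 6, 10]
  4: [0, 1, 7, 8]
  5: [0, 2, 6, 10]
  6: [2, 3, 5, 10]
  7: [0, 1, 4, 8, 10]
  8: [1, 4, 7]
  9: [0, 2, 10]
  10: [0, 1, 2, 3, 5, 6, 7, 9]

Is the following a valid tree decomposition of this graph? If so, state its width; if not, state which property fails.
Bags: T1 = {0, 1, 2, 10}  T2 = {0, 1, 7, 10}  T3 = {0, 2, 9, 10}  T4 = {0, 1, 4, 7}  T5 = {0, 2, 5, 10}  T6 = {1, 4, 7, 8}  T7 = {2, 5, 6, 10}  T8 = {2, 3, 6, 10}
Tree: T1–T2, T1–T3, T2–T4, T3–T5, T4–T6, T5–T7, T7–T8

Checking the three conditions: (i) the bags cover all of {0, 1, 2, 3, 4, 5, 6, 7, 8, 9, 10}; (ii) for each edge, some bag contains both endpoints; (iii) the bags containing any fixed vertex form a subtree. All hold, so the decomposition is valid with width 4 − 1 = 3.

Yes; width 3.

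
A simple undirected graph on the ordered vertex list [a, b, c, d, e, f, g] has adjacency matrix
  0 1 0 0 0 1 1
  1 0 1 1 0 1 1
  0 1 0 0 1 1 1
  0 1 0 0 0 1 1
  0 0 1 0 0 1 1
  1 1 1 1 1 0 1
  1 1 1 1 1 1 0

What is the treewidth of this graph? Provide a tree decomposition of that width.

Treewidth 3.
One optimal decomposition is:
Bags: B1 = {b, d, f, g}  B2 = {b, c, f, g}  B3 = {c, e, f, g}  B4 = {a, b, f, g}
Tree: B1–B2, B2–B3, B1–B4

Every bag has size at most 4, so the width is 4 − 1 = 3 and tw(G) ≤ 3. For the lower bound, the 4 vertices {c, e, f, g} are pairwise adjacent, and any tree decomposition puts a clique entirely inside one bag — forcing width ≥ 3. The upper and lower bounds meet at 3, so that is the treewidth.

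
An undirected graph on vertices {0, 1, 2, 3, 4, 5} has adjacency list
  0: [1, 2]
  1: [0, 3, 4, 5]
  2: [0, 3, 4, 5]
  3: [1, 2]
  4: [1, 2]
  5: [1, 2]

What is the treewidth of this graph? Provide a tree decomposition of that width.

Treewidth 2.
One such decomposition:
Bags: B1 = {1, 2, 3}  B2 = {0, 1, 2}  B3 = {1, 2, 5}  B4 = {1, 2, 4}
Tree: B1–B2, B2–B3, B3–B4

The largest bag has 3 vertices, giving width 2; this decomposition certifies tw(G) ≤ 2. For the lower bound, G contains the cycle 3–1–0–2–3, so G is not a forest; only forests have treewidth ≤ 1, hence tw(G) ≥ 2. Therefore the treewidth is 2.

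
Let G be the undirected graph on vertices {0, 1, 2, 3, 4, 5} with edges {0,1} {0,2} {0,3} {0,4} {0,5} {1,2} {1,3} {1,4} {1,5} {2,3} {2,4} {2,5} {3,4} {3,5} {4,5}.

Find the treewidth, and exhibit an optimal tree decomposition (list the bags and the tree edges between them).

A single bag containing all 6 vertices is trivially a valid decomposition of width 5. For the lower bound, the 6 vertices {0, 1, 2, 3, 4, 5} are pairwise adjacent, and any tree decomposition puts a clique entirely inside one bag — forcing width ≥ 5. The upper and lower bounds meet at 5, so that is the treewidth.

Treewidth 5.
One optimal decomposition is:
Bags: B1 = {0, 1, 2, 3, 4, 5}
Tree: (single bag)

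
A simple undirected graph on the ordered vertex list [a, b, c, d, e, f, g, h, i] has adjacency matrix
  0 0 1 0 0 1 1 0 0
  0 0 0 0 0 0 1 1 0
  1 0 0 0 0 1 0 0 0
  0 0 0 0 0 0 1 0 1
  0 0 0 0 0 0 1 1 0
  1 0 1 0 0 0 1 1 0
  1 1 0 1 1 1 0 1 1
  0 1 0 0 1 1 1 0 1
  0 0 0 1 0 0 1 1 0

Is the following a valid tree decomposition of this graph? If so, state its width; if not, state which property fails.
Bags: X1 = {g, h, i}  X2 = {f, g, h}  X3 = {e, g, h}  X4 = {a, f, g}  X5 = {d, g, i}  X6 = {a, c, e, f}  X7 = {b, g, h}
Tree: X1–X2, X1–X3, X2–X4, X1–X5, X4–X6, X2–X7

No — bags containing vertex e are not connected in the tree.

A tree decomposition must satisfy three properties: every vertex lies in some bag; for every edge, both endpoints lie together in some bag; and for every vertex, the bags containing it form a connected subtree. Here bags containing vertex e are not connected in the tree, so the decomposition is invalid.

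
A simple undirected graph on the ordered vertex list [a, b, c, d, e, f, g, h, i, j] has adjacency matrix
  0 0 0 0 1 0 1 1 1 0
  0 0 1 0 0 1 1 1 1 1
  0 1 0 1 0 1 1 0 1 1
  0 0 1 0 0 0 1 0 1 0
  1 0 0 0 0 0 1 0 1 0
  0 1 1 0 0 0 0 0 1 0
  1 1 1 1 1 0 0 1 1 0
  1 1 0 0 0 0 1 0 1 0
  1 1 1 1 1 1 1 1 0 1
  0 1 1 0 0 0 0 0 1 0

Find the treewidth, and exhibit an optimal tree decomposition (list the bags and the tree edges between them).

The largest bag has 4 vertices, giving width 3; this decomposition certifies tw(G) ≤ 3. On the other hand G contains the 4-clique {c, d, g, i}. A clique must lie in a single bag of any decomposition, so no decomposition can have width below 3. The upper and lower bounds meet at 3, so that is the treewidth.

Treewidth 3.
One optimal decomposition is:
Bags: B1 = {c, d, g, i}  B2 = {b, c, g, i}  B3 = {b, g, h, i}  B4 = {a, g, h, i}  B5 = {b, c, i, j}  B6 = {b, c, f, i}  B7 = {a, e, g, i}
Tree: B1–B2, B2–B3, B3–B4, B2–B5, B5–B6, B4–B7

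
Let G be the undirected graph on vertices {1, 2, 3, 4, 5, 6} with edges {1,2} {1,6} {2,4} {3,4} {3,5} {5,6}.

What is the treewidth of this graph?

A width-2 tree decomposition is:
Bags: B1 = {1, 2, 6}  B2 = {2, 5, 6}  B3 = {2, 3, 5}  B4 = {2, 3, 4}
Tree: B1–B2, B2–B3, B3–B4
Every bag has size at most 3, so the width is 3 − 1 = 2 and tw(G) ≤ 2. Since 2–1–6–5–3–4–2 is a cycle in G, G is not acyclic. Forests are exactly the graphs of treewidth ≤ 1, so tw(G) ≥ 2. The upper and lower bounds meet at 2, so that is the treewidth.

2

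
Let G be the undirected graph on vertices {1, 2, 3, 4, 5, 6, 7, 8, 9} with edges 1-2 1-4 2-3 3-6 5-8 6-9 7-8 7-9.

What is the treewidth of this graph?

1

A width-1 tree decomposition is:
Bags: B1 = {5, 8}  B2 = {7, 8}  B3 = {7, 9}  B4 = {6, 9}  B5 = {3, 6}  B6 = {2, 3}  B7 = {1, 2}  B8 = {1, 4}
Tree: B1–B2, B2–B3, B3–B4, B4–B5, B5–B6, B6–B7, B7–B8
The largest bag has 2 vertices, giving width 1; this decomposition certifies tw(G) ≤ 1. Any graph with an edge has treewidth ≥ 1, and G has the edge 5–8. Hence tw(G) = 1 exactly.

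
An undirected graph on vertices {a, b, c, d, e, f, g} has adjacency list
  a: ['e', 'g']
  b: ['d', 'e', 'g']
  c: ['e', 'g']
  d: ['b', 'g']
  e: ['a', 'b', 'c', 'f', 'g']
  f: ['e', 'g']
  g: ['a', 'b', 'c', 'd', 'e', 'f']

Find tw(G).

A width-2 tree decomposition is:
Bags: B1 = {a, e, g}  B2 = {c, e, g}  B3 = {b, e, g}  B4 = {e, f, g}  B5 = {b, d, g}
Tree: B1–B2, B2–B3, B3–B4, B3–B5
Each bag holds 3 vertices, so the decomposition has width 2, which upper-bounds the treewidth. Conversely, {b, d, g} is a clique of size 3, and the vertices of any clique must share a bag in every tree decomposition; so some bag has ≥ 3 vertices and tw(G) ≥ 2. The upper and lower bounds meet at 2, so that is the treewidth.

2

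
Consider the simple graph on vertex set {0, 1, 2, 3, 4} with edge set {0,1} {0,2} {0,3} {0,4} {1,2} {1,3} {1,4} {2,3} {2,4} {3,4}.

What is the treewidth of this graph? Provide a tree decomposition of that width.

With just one bag of size 5, the width is 5 − 1 = 4, so tw(G) ≤ 4. On the other hand G contains the 5-clique {0, 1, 2, 3, 4}. A clique must lie in a single bag of any decomposition, so no decomposition can have width below 4. Hence tw(G) = 4 exactly.

Treewidth 4.
Bags: B1 = {0, 1, 2, 3, 4}
Tree: (single bag)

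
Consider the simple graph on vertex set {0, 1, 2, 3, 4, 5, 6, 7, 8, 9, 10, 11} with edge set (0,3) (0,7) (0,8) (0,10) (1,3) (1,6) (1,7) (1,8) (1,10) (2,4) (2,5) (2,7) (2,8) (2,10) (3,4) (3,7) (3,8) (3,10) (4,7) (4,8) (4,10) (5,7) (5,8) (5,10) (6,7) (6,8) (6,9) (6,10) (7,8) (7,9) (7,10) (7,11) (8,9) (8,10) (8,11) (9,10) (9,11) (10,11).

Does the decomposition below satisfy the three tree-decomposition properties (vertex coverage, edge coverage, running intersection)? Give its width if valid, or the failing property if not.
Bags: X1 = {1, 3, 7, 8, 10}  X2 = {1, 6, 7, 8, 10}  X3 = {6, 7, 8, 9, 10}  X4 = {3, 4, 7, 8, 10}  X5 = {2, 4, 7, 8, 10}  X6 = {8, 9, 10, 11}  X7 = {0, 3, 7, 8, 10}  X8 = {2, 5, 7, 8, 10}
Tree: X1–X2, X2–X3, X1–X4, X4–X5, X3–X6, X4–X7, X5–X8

No — edge (7,11) lies in no bag.

A tree decomposition must satisfy three properties: every vertex lies in some bag; for every edge, both endpoints lie together in some bag; and for every vertex, the bags containing it form a connected subtree. Here edge (7,11) lies in no bag, so the decomposition is invalid.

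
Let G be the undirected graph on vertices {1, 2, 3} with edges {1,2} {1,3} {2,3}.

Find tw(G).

2

A width-2 tree decomposition is:
Bags: B1 = {1, 2, 3}
Tree: (single bag)
A single bag containing all 3 vertices is trivially a valid decomposition of width 2. For the lower bound, the 3 vertices {1, 2, 3} are pairwise adjacent, and any tree decomposition puts a clique entirely inside one bag — forcing width ≥ 2. Combining the bounds, tw(G) = 2.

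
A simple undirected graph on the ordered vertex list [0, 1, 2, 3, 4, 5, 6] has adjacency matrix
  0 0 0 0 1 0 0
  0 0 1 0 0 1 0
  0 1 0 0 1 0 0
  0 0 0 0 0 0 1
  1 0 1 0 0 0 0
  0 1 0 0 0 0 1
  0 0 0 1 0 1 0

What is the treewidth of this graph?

A width-1 tree decomposition is:
Bags: B1 = {3, 6}  B2 = {5, 6}  B3 = {1, 5}  B4 = {1, 2}  B5 = {2, 4}  B6 = {0, 4}
Tree: B1–B2, B2–B3, B3–B4, B4–B5, B5–B6
Every bag has size at most 2, so the width is 2 − 1 = 1 and tw(G) ≤ 1. G has an edge, so its treewidth is at least 1. Therefore the treewidth is 1.

1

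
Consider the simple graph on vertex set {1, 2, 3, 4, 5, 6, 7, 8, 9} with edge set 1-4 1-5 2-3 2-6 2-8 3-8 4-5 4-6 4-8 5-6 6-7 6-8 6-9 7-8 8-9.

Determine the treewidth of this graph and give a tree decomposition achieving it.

Every bag has size at most 3, so the width is 3 − 1 = 2 and tw(G) ≤ 2. Conversely, {1, 4, 5} is a clique of size 3, and the vertices of any clique must share a bag in every tree decomposition; so some bag has ≥ 3 vertices and tw(G) ≥ 2. Hence tw(G) = 2 exactly.

Treewidth 2.
One such decomposition:
Bags: B1 = {4, 6, 8}  B2 = {6, 8, 9}  B3 = {4, 5, 6}  B4 = {6, 7, 8}  B5 = {2, 6, 8}  B6 = {1, 4, 5}  B7 = {2, 3, 8}
Tree: B1–B2, B1–B3, B2–B4, B2–B5, B3–B6, B5–B7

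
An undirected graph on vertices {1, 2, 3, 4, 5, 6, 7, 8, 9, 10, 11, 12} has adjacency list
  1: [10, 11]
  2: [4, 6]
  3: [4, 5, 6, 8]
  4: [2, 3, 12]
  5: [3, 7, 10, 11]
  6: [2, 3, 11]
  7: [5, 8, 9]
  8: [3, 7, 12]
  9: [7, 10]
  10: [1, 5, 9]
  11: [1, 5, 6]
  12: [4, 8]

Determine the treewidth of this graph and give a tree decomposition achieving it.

The largest bag has 4 vertices, giving width 3; this decomposition certifies tw(G) ≤ 3. For the lower bound: the 4 vertex sets {1,9,10}, {7}, {5}, {3,6,8,11} are disjoint, each induces a connected subgraph, and every pair is joined by at least one edge of G. Contracting each set to a single vertex therefore yields K_{4} as a minor, and since treewidth is minor-monotone, tw(G) ≥ tw(K_{4}) = 3. The upper and lower bounds meet at 3, so that is the treewidth.

Treewidth 3.
One optimal decomposition is:
Bags: B1 = {1, 7, 9, 10}  B2 = {1, 5, 7, 10}  B3 = {1, 5, 7, 11}  B4 = {5, 7, 8, 11}  B5 = {3, 5, 8, 11}  B6 = {3, 6, 8, 11}  B7 = {3, 6, 8, 12}  B8 = {3, 4, 6, 12}  B9 = {2, 4, 6, 12}
Tree: B1–B2, B2–B3, B3–B4, B4–B5, B5–B6, B6–B7, B7–B8, B8–B9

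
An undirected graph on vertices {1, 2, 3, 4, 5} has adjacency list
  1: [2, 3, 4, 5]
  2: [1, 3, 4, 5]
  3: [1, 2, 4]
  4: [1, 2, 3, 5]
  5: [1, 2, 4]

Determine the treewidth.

A width-3 tree decomposition is:
Bags: B1 = {1, 2, 3, 4}  B2 = {1, 2, 4, 5}
Tree: B1–B2
Every bag has size at most 4, so the width is 4 − 1 = 3 and tw(G) ≤ 3. On the other hand G contains the 4-clique {1, 2, 3, 4}. A clique must lie in a single bag of any decomposition, so no decomposition can have width below 3. Therefore the treewidth is 3.

3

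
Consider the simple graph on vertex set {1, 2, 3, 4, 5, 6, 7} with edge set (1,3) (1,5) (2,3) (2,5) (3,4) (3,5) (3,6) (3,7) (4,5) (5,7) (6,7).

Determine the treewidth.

2

A width-2 tree decomposition is:
Bags: B1 = {3, 5, 7}  B2 = {3, 4, 5}  B3 = {3, 6, 7}  B4 = {2, 3, 5}  B5 = {1, 3, 5}
Tree: B1–B2, B1–B3, B1–B4, B4–B5
Each bag holds 3 vertices, so the decomposition has width 2, which upper-bounds the treewidth. Conversely, {1, 3, 5} is a clique of size 3, and the vertices of any clique must share a bag in every tree decomposition; so some bag has ≥ 3 vertices and tw(G) ≥ 2. Hence tw(G) = 2 exactly.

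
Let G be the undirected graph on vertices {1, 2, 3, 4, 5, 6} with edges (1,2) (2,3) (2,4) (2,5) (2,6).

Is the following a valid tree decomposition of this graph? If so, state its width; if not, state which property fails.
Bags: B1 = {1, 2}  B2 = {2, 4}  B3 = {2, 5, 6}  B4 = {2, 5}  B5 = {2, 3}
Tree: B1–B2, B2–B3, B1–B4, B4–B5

No — bags containing vertex 5 are not connected in the tree.

A tree decomposition must satisfy three properties: every vertex lies in some bag; for every edge, both endpoints lie together in some bag; and for every vertex, the bags containing it form a connected subtree. Here bags containing vertex 5 are not connected in the tree, so the decomposition is invalid.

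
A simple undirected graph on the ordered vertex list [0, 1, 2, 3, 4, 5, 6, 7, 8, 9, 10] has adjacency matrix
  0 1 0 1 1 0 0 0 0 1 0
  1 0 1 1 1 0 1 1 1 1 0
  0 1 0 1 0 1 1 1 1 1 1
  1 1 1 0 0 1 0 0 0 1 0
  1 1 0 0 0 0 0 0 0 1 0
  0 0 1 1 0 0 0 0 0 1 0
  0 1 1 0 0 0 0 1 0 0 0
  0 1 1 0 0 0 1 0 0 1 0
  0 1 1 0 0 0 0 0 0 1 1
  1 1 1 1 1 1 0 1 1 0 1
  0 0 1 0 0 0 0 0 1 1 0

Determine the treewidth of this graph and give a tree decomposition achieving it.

Treewidth 3.
One optimal decomposition is:
Bags: B1 = {1, 2, 3, 9}  B2 = {0, 1, 3, 9}  B3 = {1, 2, 8, 9}  B4 = {2, 8, 9, 10}  B5 = {0, 1, 4, 9}  B6 = {1, 2, 7, 9}  B7 = {1, 2, 6, 7}  B8 = {2, 3, 5, 9}
Tree: B1–B2, B1–B3, B3–B4, B2–B5, B3–B6, B6–B7, B1–B8

Each bag holds 4 vertices, so the decomposition has width 3, which upper-bounds the treewidth. Conversely, {0, 1, 3, 9} is a clique of size 4, and the vertices of any clique must share a bag in every tree decomposition; so some bag has ≥ 4 vertices and tw(G) ≥ 3. Therefore the treewidth is 3.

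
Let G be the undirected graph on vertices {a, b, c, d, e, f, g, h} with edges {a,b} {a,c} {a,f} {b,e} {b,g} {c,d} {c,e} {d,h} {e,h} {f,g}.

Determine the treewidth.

2

A width-2 tree decomposition is:
Bags: B1 = {b, f, g}  B2 = {a, b, f}  B3 = {a, b, e}  B4 = {a, c, e}  B5 = {c, e, h}  B6 = {c, d, h}
Tree: B1–B2, B2–B3, B3–B4, B4–B5, B5–B6
Each bag holds 3 vertices, so the decomposition has width 2, which upper-bounds the treewidth. The edges g–f–a–b–g form a cycle, so G is not a tree and its treewidth is at least 2. The upper and lower bounds meet at 2, so that is the treewidth.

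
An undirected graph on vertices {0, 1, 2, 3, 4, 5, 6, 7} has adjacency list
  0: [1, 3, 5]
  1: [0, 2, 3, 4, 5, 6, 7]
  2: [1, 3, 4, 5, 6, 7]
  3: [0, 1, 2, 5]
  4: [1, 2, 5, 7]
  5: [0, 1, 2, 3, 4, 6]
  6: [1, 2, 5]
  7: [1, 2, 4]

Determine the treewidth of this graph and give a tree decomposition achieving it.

Treewidth 3.
Bags: B1 = {1, 2, 4, 5}  B2 = {1, 2, 3, 5}  B3 = {1, 2, 4, 7}  B4 = {1, 2, 5, 6}  B5 = {0, 1, 3, 5}
Tree: B1–B2, B1–B3, B1–B4, B2–B5

Each bag holds 4 vertices, so the decomposition has width 3, which upper-bounds the treewidth. On the other hand G contains the 4-clique {0, 1, 3, 5}. A clique must lie in a single bag of any decomposition, so no decomposition can have width below 3. The upper and lower bounds meet at 3, so that is the treewidth.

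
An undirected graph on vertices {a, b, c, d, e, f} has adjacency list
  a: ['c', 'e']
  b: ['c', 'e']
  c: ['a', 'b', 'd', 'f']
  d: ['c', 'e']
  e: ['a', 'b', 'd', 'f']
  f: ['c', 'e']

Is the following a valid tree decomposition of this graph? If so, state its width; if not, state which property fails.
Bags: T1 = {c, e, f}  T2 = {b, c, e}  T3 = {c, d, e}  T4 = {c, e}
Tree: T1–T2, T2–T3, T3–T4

No — vertex a appears in no bag.

A tree decomposition must satisfy three properties: every vertex lies in some bag; for every edge, both endpoints lie together in some bag; and for every vertex, the bags containing it form a connected subtree. Here vertex a appears in no bag, so the decomposition is invalid.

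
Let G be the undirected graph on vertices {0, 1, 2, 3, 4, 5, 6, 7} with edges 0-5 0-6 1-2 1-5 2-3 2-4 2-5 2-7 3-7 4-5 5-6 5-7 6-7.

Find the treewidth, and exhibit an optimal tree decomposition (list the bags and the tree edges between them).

Treewidth 2.
One optimal decomposition is:
Bags: B1 = {0, 5, 6}  B2 = {5, 6, 7}  B3 = {2, 5, 7}  B4 = {2, 4, 5}  B5 = {2, 3, 7}  B6 = {1, 2, 5}
Tree: B1–B2, B2–B3, B3–B4, B3–B5, B3–B6

Every bag has size at most 3, so the width is 3 − 1 = 2 and tw(G) ≤ 2. On the other hand G contains the 3-clique {2, 3, 7}. A clique must lie in a single bag of any decomposition, so no decomposition can have width below 2. Combining the bounds, tw(G) = 2.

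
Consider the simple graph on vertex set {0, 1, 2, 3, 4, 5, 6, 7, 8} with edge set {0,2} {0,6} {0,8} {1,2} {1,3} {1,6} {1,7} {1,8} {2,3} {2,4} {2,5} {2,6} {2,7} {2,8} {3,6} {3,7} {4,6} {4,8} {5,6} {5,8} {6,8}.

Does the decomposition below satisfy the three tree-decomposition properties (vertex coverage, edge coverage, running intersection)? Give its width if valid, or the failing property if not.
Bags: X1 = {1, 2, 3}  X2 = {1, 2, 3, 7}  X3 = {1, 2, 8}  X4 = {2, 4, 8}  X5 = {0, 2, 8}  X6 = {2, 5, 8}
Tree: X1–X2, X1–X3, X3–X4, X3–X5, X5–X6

A tree decomposition must satisfy three properties: every vertex lies in some bag; for every edge, both endpoints lie together in some bag; and for every vertex, the bags containing it form a connected subtree. Here vertex 6 appears in no bag, so the decomposition is invalid.

No — vertex 6 appears in no bag.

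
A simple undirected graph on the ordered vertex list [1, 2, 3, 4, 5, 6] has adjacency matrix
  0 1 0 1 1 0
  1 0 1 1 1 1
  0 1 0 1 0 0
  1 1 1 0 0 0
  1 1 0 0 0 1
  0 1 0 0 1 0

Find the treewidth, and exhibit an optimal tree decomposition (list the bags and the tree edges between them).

Treewidth 2.
One optimal decomposition is:
Bags: B1 = {1, 2, 4}  B2 = {1, 2, 5}  B3 = {2, 5, 6}  B4 = {2, 3, 4}
Tree: B1–B2, B2–B3, B1–B4

Every bag has size at most 3, so the width is 3 − 1 = 2 and tw(G) ≤ 2. For the lower bound, the 3 vertices {1, 2, 4} are pairwise adjacent, and any tree decomposition puts a clique entirely inside one bag — forcing width ≥ 2. Hence tw(G) = 2 exactly.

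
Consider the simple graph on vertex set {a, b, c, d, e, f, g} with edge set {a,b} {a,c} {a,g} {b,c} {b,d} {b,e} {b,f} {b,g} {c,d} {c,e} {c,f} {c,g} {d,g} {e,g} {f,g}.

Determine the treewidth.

A width-3 tree decomposition is:
Bags: B1 = {b, c, f, g}  B2 = {b, c, e, g}  B3 = {b, c, d, g}  B4 = {a, b, c, g}
Tree: B1–B2, B1–B3, B2–B4
The largest bag has 4 vertices, giving width 3; this decomposition certifies tw(G) ≤ 3. For the lower bound, the 4 vertices {b, c, d, g} are pairwise adjacent, and any tree decomposition puts a clique entirely inside one bag — forcing width ≥ 3. Combining the bounds, tw(G) = 3.

3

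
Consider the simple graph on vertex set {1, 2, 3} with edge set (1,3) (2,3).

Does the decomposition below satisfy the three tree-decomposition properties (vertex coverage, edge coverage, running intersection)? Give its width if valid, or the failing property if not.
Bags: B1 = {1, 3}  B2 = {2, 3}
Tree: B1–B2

Checking the three conditions: (i) the bags cover all of {1, 2, 3}; (ii) for each edge, some bag contains both endpoints; (iii) the bags containing any fixed vertex form a subtree. All hold, so the decomposition is valid with width 2 − 1 = 1.

Yes; width 1.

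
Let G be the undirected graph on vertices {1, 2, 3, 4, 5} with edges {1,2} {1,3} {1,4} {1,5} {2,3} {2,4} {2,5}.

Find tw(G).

2

A width-2 tree decomposition is:
Bags: B1 = {1, 2, 4}  B2 = {1, 2, 3}  B3 = {1, 2, 5}
Tree: B1–B2, B1–B3
Every bag has size at most 3, so the width is 3 − 1 = 2 and tw(G) ≤ 2. On the other hand G contains the 3-clique {1, 2, 3}. A clique must lie in a single bag of any decomposition, so no decomposition can have width below 2. Therefore the treewidth is 2.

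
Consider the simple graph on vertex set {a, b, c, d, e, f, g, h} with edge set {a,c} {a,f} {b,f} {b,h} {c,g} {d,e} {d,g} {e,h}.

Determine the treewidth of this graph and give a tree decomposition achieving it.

Treewidth 2.
One optimal decomposition is:
Bags: B1 = {c, d, g}  B2 = {a, c, d}  B3 = {a, d, f}  B4 = {b, d, f}  B5 = {b, d, h}  B6 = {d, e, h}
Tree: B1–B2, B2–B3, B3–B4, B4–B5, B5–B6

Each bag holds 3 vertices, so the decomposition has width 2, which upper-bounds the treewidth. The edges d–g–c–a–f–b–h–e–d form a cycle, so G is not a tree and its treewidth is at least 2. The upper and lower bounds meet at 2, so that is the treewidth.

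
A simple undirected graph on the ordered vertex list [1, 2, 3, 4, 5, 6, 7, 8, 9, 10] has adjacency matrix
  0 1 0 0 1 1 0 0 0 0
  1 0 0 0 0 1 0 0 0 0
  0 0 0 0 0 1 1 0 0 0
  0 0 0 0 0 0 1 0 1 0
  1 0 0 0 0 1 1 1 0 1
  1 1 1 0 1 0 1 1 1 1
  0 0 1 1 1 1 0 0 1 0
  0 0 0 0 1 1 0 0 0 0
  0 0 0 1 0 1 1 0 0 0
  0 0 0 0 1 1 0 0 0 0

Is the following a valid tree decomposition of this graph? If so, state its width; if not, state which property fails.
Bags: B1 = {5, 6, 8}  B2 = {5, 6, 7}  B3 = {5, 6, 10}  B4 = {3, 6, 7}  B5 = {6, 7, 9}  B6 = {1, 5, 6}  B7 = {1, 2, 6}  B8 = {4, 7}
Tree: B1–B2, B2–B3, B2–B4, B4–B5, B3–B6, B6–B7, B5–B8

No — edge (9,4) lies in no bag.

A tree decomposition must satisfy three properties: every vertex lies in some bag; for every edge, both endpoints lie together in some bag; and for every vertex, the bags containing it form a connected subtree. Here edge (9,4) lies in no bag, so the decomposition is invalid.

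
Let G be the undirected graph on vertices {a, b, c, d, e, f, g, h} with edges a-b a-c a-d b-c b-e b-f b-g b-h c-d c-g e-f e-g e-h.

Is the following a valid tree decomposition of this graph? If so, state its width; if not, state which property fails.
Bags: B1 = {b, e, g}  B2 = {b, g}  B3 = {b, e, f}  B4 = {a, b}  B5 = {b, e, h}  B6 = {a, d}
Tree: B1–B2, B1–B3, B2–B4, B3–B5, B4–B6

No — vertex c appears in no bag.

A tree decomposition must satisfy three properties: every vertex lies in some bag; for every edge, both endpoints lie together in some bag; and for every vertex, the bags containing it form a connected subtree. Here vertex c appears in no bag, so the decomposition is invalid.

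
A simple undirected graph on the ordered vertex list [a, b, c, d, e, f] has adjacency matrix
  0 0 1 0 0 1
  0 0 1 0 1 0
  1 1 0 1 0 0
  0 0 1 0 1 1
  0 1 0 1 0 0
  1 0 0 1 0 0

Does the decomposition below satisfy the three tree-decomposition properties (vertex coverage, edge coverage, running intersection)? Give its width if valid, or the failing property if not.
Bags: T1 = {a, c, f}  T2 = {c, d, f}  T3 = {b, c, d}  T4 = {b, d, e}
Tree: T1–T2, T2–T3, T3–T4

Every vertex of G appears in some bag (union = {a, b, c, d, e, f}); every edge is covered by a bag; and for each vertex v the set of bags containing v is connected in the bag tree. The decomposition is therefore valid. The largest bag has 3 vertices, so the width is 2.

Yes; width 2.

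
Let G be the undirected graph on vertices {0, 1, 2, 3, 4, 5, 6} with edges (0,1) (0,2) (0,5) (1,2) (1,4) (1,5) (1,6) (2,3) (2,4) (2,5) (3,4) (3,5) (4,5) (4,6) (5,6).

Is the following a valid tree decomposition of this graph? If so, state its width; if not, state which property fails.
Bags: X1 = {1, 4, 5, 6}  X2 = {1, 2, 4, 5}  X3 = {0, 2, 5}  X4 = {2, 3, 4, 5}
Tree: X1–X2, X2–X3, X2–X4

A tree decomposition must satisfy three properties: every vertex lies in some bag; for every edge, both endpoints lie together in some bag; and for every vertex, the bags containing it form a connected subtree. Here edge (1,0) lies in no bag, so the decomposition is invalid.

No — edge (1,0) lies in no bag.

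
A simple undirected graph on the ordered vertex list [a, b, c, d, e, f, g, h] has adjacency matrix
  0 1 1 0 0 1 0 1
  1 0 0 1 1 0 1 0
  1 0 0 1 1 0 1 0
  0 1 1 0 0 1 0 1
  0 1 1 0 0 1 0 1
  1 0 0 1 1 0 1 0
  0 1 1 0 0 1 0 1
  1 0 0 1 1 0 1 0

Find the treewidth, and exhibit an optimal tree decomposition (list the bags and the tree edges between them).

Treewidth 4.
Bags: B1 = {a, b, c, f, h}  B2 = {b, c, d, f, h}  B3 = {b, c, f, g, h}  B4 = {b, c, e, f, h}
Tree: B1–B2, B2–B3, B3–B4

Every bag has size at most 5, so the width is 5 − 1 = 4 and tw(G) ≤ 4. For the lower bound: the 5 vertex sets {a,h}, {d,f}, {b,g}, {c}, {e} are disjoint, each induces a connected subgraph, and every pair is joined by at least one edge of G. Contracting each set to a single vertex therefore yields K_{5} as a minor, and since treewidth is minor-monotone, tw(G) ≥ tw(K_{5}) = 4. Combining the bounds, tw(G) = 4.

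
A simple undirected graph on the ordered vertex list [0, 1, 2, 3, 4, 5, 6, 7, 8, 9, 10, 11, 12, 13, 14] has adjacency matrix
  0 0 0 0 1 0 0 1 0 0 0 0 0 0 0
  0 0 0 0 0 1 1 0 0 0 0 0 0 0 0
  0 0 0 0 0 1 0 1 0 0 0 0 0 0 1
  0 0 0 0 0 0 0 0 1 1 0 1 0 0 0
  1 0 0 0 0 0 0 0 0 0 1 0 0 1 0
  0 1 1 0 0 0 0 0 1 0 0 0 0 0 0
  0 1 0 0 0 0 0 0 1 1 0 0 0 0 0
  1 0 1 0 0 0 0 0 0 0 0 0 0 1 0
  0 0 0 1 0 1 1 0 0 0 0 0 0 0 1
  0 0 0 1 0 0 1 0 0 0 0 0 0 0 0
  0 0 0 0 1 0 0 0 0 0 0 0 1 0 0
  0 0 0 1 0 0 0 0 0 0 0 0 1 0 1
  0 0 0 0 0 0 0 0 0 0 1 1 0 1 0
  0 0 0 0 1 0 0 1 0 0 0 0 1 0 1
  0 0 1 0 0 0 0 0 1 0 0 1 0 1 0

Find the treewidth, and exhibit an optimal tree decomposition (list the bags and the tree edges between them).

Each bag holds 4 vertices, so the decomposition has width 3, which upper-bounds the treewidth. For the lower bound: the 4 vertex sets {0,4,10}, {7}, {13}, {2,11,12,14} are disjoint, each induces a connected subgraph, and every pair is joined by at least one edge of G. Contracting each set to a single vertex therefore yields K_{4} as a minor, and since treewidth is minor-monotone, tw(G) ≥ tw(K_{4}) = 3. Combining the bounds, tw(G) = 3.

Treewidth 3.
One such decomposition:
Bags: B1 = {0, 4, 7, 10}  B2 = {4, 7, 10, 13}  B3 = {7, 10, 12, 13}  B4 = {2, 7, 12, 13}  B5 = {2, 12, 13, 14}  B6 = {2, 11, 12, 14}  B7 = {2, 5, 11, 14}  B8 = {5, 8, 11, 14}  B9 = {3, 5, 8, 11}  B10 = {1, 3, 5, 8}  B11 = {1, 3, 6, 8}  B12 = {1, 3, 6, 9}
Tree: B1–B2, B2–B3, B3–B4, B4–B5, B5–B6, B6–B7, B7–B8, B8–B9, B9–B10, B10–B11, B11–B12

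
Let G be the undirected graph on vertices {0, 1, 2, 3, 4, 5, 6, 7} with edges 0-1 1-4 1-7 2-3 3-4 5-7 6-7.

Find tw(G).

A width-1 tree decomposition is:
Bags: B1 = {1, 7}  B2 = {0, 1}  B3 = {5, 7}  B4 = {1, 4}  B5 = {3, 4}  B6 = {6, 7}  B7 = {2, 3}
Tree: B1–B2, B1–B3, B1–B4, B4–B5, B3–B6, B5–B7
Every bag has size at most 2, so the width is 2 − 1 = 1 and tw(G) ≤ 1. Any graph with an edge has treewidth ≥ 1, and G has the edge 7–1. The upper and lower bounds meet at 1, so that is the treewidth.

1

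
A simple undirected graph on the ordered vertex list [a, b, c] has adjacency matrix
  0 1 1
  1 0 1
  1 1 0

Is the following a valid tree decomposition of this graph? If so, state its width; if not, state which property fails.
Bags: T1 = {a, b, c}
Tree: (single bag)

Yes; width 2.

Checking the three conditions: (i) the bags cover all of {a, b, c}; (ii) for each edge, some bag contains both endpoints; (iii) the bags containing any fixed vertex form a subtree. All hold, so the decomposition is valid with width 3 − 1 = 2.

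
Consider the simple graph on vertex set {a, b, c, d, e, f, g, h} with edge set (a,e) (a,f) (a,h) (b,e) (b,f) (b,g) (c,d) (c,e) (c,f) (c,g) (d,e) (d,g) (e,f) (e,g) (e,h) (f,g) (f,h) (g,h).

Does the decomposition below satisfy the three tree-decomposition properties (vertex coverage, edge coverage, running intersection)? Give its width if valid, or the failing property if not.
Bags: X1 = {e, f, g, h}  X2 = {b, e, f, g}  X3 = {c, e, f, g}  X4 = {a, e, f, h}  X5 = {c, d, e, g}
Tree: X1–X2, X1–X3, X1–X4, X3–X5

Every vertex of G appears in some bag (union = {a, b, c, d, e, f, g, h}); every edge is covered by a bag; and for each vertex v the set of bags containing v is connected in the bag tree. The decomposition is therefore valid. The largest bag has 4 vertices, so the width is 3.

Yes; width 3.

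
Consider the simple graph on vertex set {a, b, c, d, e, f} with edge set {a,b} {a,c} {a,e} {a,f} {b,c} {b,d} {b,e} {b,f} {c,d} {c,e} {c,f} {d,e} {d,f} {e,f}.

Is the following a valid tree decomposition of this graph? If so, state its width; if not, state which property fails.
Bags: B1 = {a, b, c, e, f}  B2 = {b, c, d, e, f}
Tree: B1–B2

Checking the three conditions: (i) the bags cover all of {a, b, c, d, e, f}; (ii) for each edge, some bag contains both endpoints; (iii) the bags containing any fixed vertex form a subtree. All hold, so the decomposition is valid with width 5 − 1 = 4.

Yes; width 4.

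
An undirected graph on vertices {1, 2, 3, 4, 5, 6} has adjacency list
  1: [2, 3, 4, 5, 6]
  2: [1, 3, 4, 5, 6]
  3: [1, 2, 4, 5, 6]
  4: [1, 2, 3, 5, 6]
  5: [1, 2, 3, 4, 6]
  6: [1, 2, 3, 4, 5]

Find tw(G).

5

A width-5 tree decomposition is:
Bags: B1 = {1, 2, 3, 4, 5, 6}
Tree: (single bag)
A single bag containing all 6 vertices is trivially a valid decomposition of width 5. For the lower bound, the 6 vertices {1, 2, 3, 4, 5, 6} are pairwise adjacent, and any tree decomposition puts a clique entirely inside one bag — forcing width ≥ 5. Hence tw(G) = 5 exactly.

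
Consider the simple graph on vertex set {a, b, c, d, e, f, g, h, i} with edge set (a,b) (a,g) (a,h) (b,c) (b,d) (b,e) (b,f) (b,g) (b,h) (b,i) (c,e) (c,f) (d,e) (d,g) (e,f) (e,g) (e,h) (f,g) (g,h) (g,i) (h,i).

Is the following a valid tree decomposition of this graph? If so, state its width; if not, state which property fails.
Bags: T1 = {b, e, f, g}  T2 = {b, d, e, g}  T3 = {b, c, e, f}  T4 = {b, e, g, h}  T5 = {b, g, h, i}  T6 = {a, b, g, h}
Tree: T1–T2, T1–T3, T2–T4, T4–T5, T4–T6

Checking the three conditions: (i) the bags cover all of {a, b, c, d, e, f, g, h, i}; (ii) for each edge, some bag contains both endpoints; (iii) the bags containing any fixed vertex form a subtree. All hold, so the decomposition is valid with width 4 − 1 = 3.

Yes; width 3.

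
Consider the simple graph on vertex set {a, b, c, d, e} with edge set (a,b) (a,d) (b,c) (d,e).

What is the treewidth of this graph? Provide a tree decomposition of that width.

Treewidth 1.
Bags: B1 = {a, d}  B2 = {a, b}  B3 = {b, c}  B4 = {d, e}
Tree: B1–B2, B2–B3, B1–B4

The largest bag has 2 vertices, giving width 1; this decomposition certifies tw(G) ≤ 1. Since G has at least one edge (e.g. a–d), it is not an edgeless graph, so tw(G) ≥ 1. Hence tw(G) = 1 exactly.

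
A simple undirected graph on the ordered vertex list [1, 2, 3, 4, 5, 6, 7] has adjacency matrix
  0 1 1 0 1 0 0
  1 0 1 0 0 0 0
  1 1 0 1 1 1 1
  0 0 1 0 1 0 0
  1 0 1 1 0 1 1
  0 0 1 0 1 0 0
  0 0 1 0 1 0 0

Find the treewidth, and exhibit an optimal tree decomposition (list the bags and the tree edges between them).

Treewidth 2.
One optimal decomposition is:
Bags: B1 = {1, 3, 5}  B2 = {3, 5, 6}  B3 = {3, 5, 7}  B4 = {3, 4, 5}  B5 = {1, 2, 3}
Tree: B1–B2, B2–B3, B2–B4, B1–B5

The largest bag has 3 vertices, giving width 2; this decomposition certifies tw(G) ≤ 2. For the lower bound, the 3 vertices {1, 2, 3} are pairwise adjacent, and any tree decomposition puts a clique entirely inside one bag — forcing width ≥ 2. Hence tw(G) = 2 exactly.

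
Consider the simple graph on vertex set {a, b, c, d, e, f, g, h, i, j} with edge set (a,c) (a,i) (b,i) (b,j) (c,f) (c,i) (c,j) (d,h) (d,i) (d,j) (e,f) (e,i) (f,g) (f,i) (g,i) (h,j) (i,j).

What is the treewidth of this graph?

2

A width-2 tree decomposition is:
Bags: B1 = {c, f, i}  B2 = {e, f, i}  B3 = {a, c, i}  B4 = {f, g, i}  B5 = {c, i, j}  B6 = {d, i, j}  B7 = {d, h, j}  B8 = {b, i, j}
Tree: B1–B2, B1–B3, B2–B4, B1–B5, B5–B6, B6–B7, B6–B8
Each bag holds 3 vertices, so the decomposition has width 2, which upper-bounds the treewidth. For the lower bound, the 3 vertices {d, h, j} are pairwise adjacent, and any tree decomposition puts a clique entirely inside one bag — forcing width ≥ 2. The upper and lower bounds meet at 2, so that is the treewidth.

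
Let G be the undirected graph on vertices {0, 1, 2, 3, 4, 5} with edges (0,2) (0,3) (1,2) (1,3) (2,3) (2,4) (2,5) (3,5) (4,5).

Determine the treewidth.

A width-2 tree decomposition is:
Bags: B1 = {2, 4, 5}  B2 = {2, 3, 5}  B3 = {0, 2, 3}  B4 = {1, 2, 3}
Tree: B1–B2, B2–B3, B2–B4
The largest bag has 3 vertices, giving width 2; this decomposition certifies tw(G) ≤ 2. For the lower bound, the 3 vertices {0, 2, 3} are pairwise adjacent, and any tree decomposition puts a clique entirely inside one bag — forcing width ≥ 2. Therefore the treewidth is 2.

2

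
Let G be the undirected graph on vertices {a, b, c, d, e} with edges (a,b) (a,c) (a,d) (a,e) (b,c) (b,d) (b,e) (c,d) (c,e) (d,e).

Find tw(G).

4

A width-4 tree decomposition is:
Bags: B1 = {a, b, c, d, e}
Tree: (single bag)
A single bag containing all 5 vertices is trivially a valid decomposition of width 4. Conversely, {a, b, c, d, e} is a clique of size 5, and the vertices of any clique must share a bag in every tree decomposition; so some bag has ≥ 5 vertices and tw(G) ≥ 4. The upper and lower bounds meet at 4, so that is the treewidth.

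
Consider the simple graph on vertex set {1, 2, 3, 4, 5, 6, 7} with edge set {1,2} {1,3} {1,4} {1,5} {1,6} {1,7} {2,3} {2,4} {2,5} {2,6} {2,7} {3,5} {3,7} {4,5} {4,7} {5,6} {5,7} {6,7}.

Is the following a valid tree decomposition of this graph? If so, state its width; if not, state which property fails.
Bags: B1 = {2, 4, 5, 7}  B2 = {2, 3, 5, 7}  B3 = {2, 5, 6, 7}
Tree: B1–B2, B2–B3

No — vertex 1 appears in no bag.

A tree decomposition must satisfy three properties: every vertex lies in some bag; for every edge, both endpoints lie together in some bag; and for every vertex, the bags containing it form a connected subtree. Here vertex 1 appears in no bag, so the decomposition is invalid.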